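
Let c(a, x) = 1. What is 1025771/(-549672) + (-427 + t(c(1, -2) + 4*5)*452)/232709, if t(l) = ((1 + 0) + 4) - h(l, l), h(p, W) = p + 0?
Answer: -242916081487/127913621448 ≈ -1.8991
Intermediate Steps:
h(p, W) = p
t(l) = 5 - l (t(l) = ((1 + 0) + 4) - l = (1 + 4) - l = 5 - l)
1025771/(-549672) + (-427 + t(c(1, -2) + 4*5)*452)/232709 = 1025771/(-549672) + (-427 + (5 - (1 + 4*5))*452)/232709 = 1025771*(-1/549672) + (-427 + (5 - (1 + 20))*452)*(1/232709) = -1025771/549672 + (-427 + (5 - 1*21)*452)*(1/232709) = -1025771/549672 + (-427 + (5 - 21)*452)*(1/232709) = -1025771/549672 + (-427 - 16*452)*(1/232709) = -1025771/549672 + (-427 - 7232)*(1/232709) = -1025771/549672 - 7659*1/232709 = -1025771/549672 - 7659/232709 = -242916081487/127913621448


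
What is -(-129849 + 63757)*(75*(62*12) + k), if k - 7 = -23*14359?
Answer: -18138949400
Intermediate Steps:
k = -330250 (k = 7 - 23*14359 = 7 - 330257 = -330250)
-(-129849 + 63757)*(75*(62*12) + k) = -(-129849 + 63757)*(75*(62*12) - 330250) = -(-66092)*(75*744 - 330250) = -(-66092)*(55800 - 330250) = -(-66092)*(-274450) = -1*18138949400 = -18138949400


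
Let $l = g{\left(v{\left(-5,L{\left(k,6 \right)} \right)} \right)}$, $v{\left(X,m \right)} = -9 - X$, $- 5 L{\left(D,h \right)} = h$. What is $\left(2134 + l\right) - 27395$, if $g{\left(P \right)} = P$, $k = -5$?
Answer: $-25265$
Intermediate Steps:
$L{\left(D,h \right)} = - \frac{h}{5}$
$l = -4$ ($l = -9 - -5 = -9 + 5 = -4$)
$\left(2134 + l\right) - 27395 = \left(2134 - 4\right) - 27395 = 2130 - 27395 = -25265$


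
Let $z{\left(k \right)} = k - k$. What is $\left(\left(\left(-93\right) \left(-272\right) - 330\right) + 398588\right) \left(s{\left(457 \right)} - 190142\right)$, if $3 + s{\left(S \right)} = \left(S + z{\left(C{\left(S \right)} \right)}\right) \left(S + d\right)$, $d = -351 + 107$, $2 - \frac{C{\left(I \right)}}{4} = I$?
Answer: $-39307505416$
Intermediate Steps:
$C{\left(I \right)} = 8 - 4 I$
$d = -244$
$z{\left(k \right)} = 0$
$s{\left(S \right)} = -3 + S \left(-244 + S\right)$ ($s{\left(S \right)} = -3 + \left(S + 0\right) \left(S - 244\right) = -3 + S \left(-244 + S\right)$)
$\left(\left(\left(-93\right) \left(-272\right) - 330\right) + 398588\right) \left(s{\left(457 \right)} - 190142\right) = \left(\left(\left(-93\right) \left(-272\right) - 330\right) + 398588\right) \left(\left(-3 + 457^{2} - 111508\right) - 190142\right) = \left(\left(25296 - 330\right) + 398588\right) \left(\left(-3 + 208849 - 111508\right) - 190142\right) = \left(24966 + 398588\right) \left(97338 - 190142\right) = 423554 \left(-92804\right) = -39307505416$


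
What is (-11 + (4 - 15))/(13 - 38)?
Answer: 22/25 ≈ 0.88000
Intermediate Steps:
(-11 + (4 - 15))/(13 - 38) = (-11 - 11)/(-25) = -1/25*(-22) = 22/25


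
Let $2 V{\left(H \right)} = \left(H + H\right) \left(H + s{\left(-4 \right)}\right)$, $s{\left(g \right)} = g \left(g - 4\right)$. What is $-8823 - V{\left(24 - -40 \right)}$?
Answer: $-14967$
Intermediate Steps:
$s{\left(g \right)} = g \left(-4 + g\right)$
$V{\left(H \right)} = H \left(32 + H\right)$ ($V{\left(H \right)} = \frac{\left(H + H\right) \left(H - 4 \left(-4 - 4\right)\right)}{2} = \frac{2 H \left(H - -32\right)}{2} = \frac{2 H \left(H + 32\right)}{2} = \frac{2 H \left(32 + H\right)}{2} = H \left(32 + H\right)$)
$-8823 - V{\left(24 - -40 \right)} = -8823 - \left(24 - -40\right) \left(32 + \left(24 - -40\right)\right) = -8823 - \left(24 + 40\right) \left(32 + \left(24 + 40\right)\right) = -8823 - 64 \left(32 + 64\right) = -8823 - 64 \cdot 96 = -8823 - 6144 = -14967$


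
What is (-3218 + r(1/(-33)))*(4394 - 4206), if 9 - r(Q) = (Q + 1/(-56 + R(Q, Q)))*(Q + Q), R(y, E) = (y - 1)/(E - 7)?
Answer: -386964510244/641421 ≈ -6.0329e+5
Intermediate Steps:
R(y, E) = (-1 + y)/(-7 + E)
r(Q) = 9 - 2*Q*(Q + 1/(-56 + (-1 + Q)/(-7 + Q))) (r(Q) = 9 - (Q + 1/(-56 + (-1 + Q)/(-7 + Q)))*(Q + Q) = 9 - (Q + 1/(-56 + (-1 + Q)/(-7 + Q)))*2*Q = 9 - 2*Q*(Q + 1/(-56 + (-1 + Q)/(-7 + Q))))
(-3218 + r(1/(-33)))*(4394 - 4206) = (-3218 + (-3519 - 110*(1/(-33))³ + 481/(-33) + 784*(1/(-33))²)/(-391 + 55/(-33)))*(4394 - 4206) = (-3218 + (-3519 - 110*(-1/33)³ + 481*(-1/33) + 784*(-1/33)²)/(-391 + 55*(-1/33)))*188 = (-3218 + (-3519 - 110*(-1/35937) - 481/33 + 784*(1/1089))/(-391 - 5/3))*188 = (-3218 + (-3519 + 10/3267 - 481/33 + 784/1089)/(-1178/3))*188 = (-3218 - 3/1178*(-11541830/3267))*188 = (-3218 + 5770915/641421)*188 = -2058321863/641421*188 = -386964510244/641421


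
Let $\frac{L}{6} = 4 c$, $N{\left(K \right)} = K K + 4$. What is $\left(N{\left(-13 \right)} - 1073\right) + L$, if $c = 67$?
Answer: $708$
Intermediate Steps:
$N{\left(K \right)} = 4 + K^{2}$ ($N{\left(K \right)} = K^{2} + 4 = 4 + K^{2}$)
$L = 1608$ ($L = 6 \cdot 4 \cdot 67 = 6 \cdot 268 = 1608$)
$\left(N{\left(-13 \right)} - 1073\right) + L = \left(\left(4 + \left(-13\right)^{2}\right) - 1073\right) + 1608 = \left(\left(4 + 169\right) - 1073\right) + 1608 = \left(173 - 1073\right) + 1608 = -900 + 1608 = 708$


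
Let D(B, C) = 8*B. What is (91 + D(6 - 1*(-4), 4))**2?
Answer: 29241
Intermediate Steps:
(91 + D(6 - 1*(-4), 4))**2 = (91 + 8*(6 - 1*(-4)))**2 = (91 + 8*(6 + 4))**2 = (91 + 8*10)**2 = (91 + 80)**2 = 171**2 = 29241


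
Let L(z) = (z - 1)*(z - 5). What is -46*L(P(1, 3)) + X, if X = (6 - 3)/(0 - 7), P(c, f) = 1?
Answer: -3/7 ≈ -0.42857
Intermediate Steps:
L(z) = (-1 + z)*(-5 + z)
X = -3/7 (X = 3/(-7) = 3*(-1/7) = -3/7 ≈ -0.42857)
-46*L(P(1, 3)) + X = -46*(5 + 1**2 - 6*1) - 3/7 = -46*(5 + 1 - 6) - 3/7 = -46*0 - 3/7 = 0 - 3/7 = -3/7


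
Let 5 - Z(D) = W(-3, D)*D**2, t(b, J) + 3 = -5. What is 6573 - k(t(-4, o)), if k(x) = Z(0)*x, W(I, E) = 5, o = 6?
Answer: 6613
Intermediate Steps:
t(b, J) = -8 (t(b, J) = -3 - 5 = -8)
Z(D) = 5 - 5*D**2
k(x) = 5*x (k(x) = (5 - 5*0**2)*x = (5 - 5*0)*x = (5 + 0)*x = 5*x)
6573 - k(t(-4, o)) = 6573 - 5*(-8) = 6573 - 1*(-40) = 6573 + 40 = 6613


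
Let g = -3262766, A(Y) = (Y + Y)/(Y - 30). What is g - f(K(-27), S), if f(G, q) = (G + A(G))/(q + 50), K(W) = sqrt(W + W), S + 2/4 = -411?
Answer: 2*(-11794899072*I - 1179489937*sqrt(6))/(723*(sqrt(6) + 10*I)) ≈ -3.2628e+6 + 0.018555*I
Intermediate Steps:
S = -823/2 (S = -1/2 - 411 = -823/2 ≈ -411.50)
K(W) = sqrt(2)*sqrt(W) (K(W) = sqrt(2*W) = sqrt(2)*sqrt(W))
A(Y) = 2*Y/(-30 + Y) (A(Y) = (2*Y)/(-30 + Y) = 2*Y/(-30 + Y))
f(G, q) = (G + 2*G/(-30 + G))/(50 + q) (f(G, q) = (G + 2*G/(-30 + G))/(q + 50) = (G + 2*G/(-30 + G))/(50 + q))
g - f(K(-27), S) = -3262766 - sqrt(2)*sqrt(-27)*(-28 + sqrt(2)*sqrt(-27))/((-30 + sqrt(2)*sqrt(-27))*(50 - 823/2)) = -3262766 - sqrt(2)*(3*I*sqrt(3))*(-28 + sqrt(2)*(3*I*sqrt(3)))/((-30 + sqrt(2)*(3*I*sqrt(3)))*(-723/2)) = -3262766 - 3*I*sqrt(6)*(-2)*(-28 + 3*I*sqrt(6))/((-30 + 3*I*sqrt(6))*723) = -3262766 - (-2)*I*sqrt(6)*(-28 + 3*I*sqrt(6))/(241*(-30 + 3*I*sqrt(6))) = -3262766 + 2*I*sqrt(6)*(-28 + 3*I*sqrt(6))/(241*(-30 + 3*I*sqrt(6)))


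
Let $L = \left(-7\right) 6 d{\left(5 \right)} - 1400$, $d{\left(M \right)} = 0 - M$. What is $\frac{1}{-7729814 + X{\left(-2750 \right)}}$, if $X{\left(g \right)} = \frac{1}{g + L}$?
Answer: $- \frac{3940}{30455467161} \approx -1.2937 \cdot 10^{-7}$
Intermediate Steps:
$d{\left(M \right)} = - M$
$L = -1190$ ($L = \left(-7\right) 6 \left(\left(-1\right) 5\right) - 1400 = \left(-42\right) \left(-5\right) - 1400 = 210 - 1400 = -1190$)
$X{\left(g \right)} = \frac{1}{-1190 + g}$ ($X{\left(g \right)} = \frac{1}{g - 1190} = \frac{1}{-1190 + g}$)
$\frac{1}{-7729814 + X{\left(-2750 \right)}} = \frac{1}{-7729814 + \frac{1}{-1190 - 2750}} = \frac{1}{-7729814 + \frac{1}{-3940}} = \frac{1}{-7729814 - \frac{1}{3940}} = \frac{1}{- \frac{30455467161}{3940}} = - \frac{3940}{30455467161}$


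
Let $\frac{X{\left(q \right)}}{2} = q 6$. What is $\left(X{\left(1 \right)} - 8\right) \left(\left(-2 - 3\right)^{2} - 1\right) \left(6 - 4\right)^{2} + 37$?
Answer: $421$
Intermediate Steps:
$X{\left(q \right)} = 12 q$ ($X{\left(q \right)} = 2 q 6 = 2 \cdot 6 q = 12 q$)
$\left(X{\left(1 \right)} - 8\right) \left(\left(-2 - 3\right)^{2} - 1\right) \left(6 - 4\right)^{2} + 37 = \left(12 \cdot 1 - 8\right) \left(\left(-2 - 3\right)^{2} - 1\right) \left(6 - 4\right)^{2} + 37 = \left(12 - 8\right) \left(\left(-5\right)^{2} - 1\right) 2^{2} + 37 = 4 \left(25 - 1\right) 4 + 37 = 4 \cdot 24 \cdot 4 + 37 = 96 \cdot 4 + 37 = 384 + 37 = 421$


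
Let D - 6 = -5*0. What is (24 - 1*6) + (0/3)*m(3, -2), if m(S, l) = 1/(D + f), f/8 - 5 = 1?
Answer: 18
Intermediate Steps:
f = 48 (f = 40 + 8*1 = 40 + 8 = 48)
D = 6 (D = 6 - 5*0 = 6 + 0 = 6)
m(S, l) = 1/54 (m(S, l) = 1/(6 + 48) = 1/54)
(24 - 1*6) + (0/3)*m(3, -2) = (24 - 1*6) + (0/3)*(1/54) = (24 - 6) + (0*(1/3))*(1/54) = 18 + 0*(1/54) = 18 + 0 = 18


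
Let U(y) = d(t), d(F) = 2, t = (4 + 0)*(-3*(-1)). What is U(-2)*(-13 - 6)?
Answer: -38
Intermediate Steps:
t = 12 (t = 4*3 = 12)
U(y) = 2
U(-2)*(-13 - 6) = 2*(-13 - 6) = 2*(-19) = -38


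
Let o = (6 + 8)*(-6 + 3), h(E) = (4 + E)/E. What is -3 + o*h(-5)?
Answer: -57/5 ≈ -11.400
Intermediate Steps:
h(E) = (4 + E)/E
o = -42 (o = 14*(-3) = -42)
-3 + o*h(-5) = -3 - 42*(4 - 5)/(-5) = -3 - (-42)*(-1)/5 = -3 - 42*⅕ = -3 - 42/5 = -57/5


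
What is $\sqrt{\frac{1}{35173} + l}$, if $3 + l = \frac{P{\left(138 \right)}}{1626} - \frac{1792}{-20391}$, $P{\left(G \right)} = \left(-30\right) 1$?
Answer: $\frac{i \sqrt{2259362965497344042169}}{27766375179} \approx 1.7119 i$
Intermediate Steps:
$P{\left(G \right)} = -30$
$l = - \frac{2313458}{789423}$ ($l = -3 - \left(- \frac{256}{2913} + \frac{5}{271}\right) = -3 - - \frac{54811}{789423} = -3 + \left(- \frac{5}{271} + \frac{256}{2913}\right) = -3 + \frac{54811}{789423} = - \frac{2313458}{789423} \approx -2.9306$)
$\sqrt{\frac{1}{35173} + l} = \sqrt{\frac{1}{35173} - \frac{2313458}{789423}} = \sqrt{- \frac{81370468811}{27766375179}} = \frac{i \sqrt{2259362965497344042169}}{27766375179}$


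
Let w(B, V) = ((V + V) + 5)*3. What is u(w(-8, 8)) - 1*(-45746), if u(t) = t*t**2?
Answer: 295793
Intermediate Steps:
w(B, V) = 15 + 6*V (w(B, V) = (2*V + 5)*3 = (5 + 2*V)*3 = 15 + 6*V)
u(t) = t**3
u(w(-8, 8)) - 1*(-45746) = (15 + 6*8)**3 - 1*(-45746) = (15 + 48)**3 + 45746 = 63**3 + 45746 = 250047 + 45746 = 295793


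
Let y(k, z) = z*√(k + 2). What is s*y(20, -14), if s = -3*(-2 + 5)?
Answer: 126*√22 ≈ 590.99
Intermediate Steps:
y(k, z) = z*√(2 + k)
s = -9 (s = -3*3 = -9)
s*y(20, -14) = -(-126)*√(2 + 20) = -(-126)*√22 = 126*√22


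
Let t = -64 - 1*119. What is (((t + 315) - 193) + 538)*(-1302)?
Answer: -621054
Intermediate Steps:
t = -183 (t = -64 - 119 = -183)
(((t + 315) - 193) + 538)*(-1302) = (((-183 + 315) - 193) + 538)*(-1302) = ((132 - 193) + 538)*(-1302) = (-61 + 538)*(-1302) = 477*(-1302) = -621054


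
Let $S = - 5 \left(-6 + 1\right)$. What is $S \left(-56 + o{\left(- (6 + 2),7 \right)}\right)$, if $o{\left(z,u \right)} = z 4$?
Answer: $-2200$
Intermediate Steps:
$o{\left(z,u \right)} = 4 z$
$S = 25$ ($S = \left(-5\right) \left(-5\right) = 25$)
$S \left(-56 + o{\left(- (6 + 2),7 \right)}\right) = 25 \left(-56 + 4 \left(- (6 + 2)\right)\right) = 25 \left(-56 + 4 \left(\left(-1\right) 8\right)\right) = 25 \left(-56 + 4 \left(-8\right)\right) = 25 \left(-56 - 32\right) = 25 \left(-88\right) = -2200$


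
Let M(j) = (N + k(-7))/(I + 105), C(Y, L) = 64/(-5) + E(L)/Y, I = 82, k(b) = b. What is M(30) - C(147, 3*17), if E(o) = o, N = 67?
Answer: 585237/45815 ≈ 12.774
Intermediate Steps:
C(Y, L) = -64/5 + L/Y (C(Y, L) = 64/(-5) + L/Y = 64*(-⅕) + L/Y = -64/5 + L/Y)
M(j) = 60/187 (M(j) = (67 - 7)/(82 + 105) = 60/187)
M(30) - C(147, 3*17) = 60/187 - (-64/5 + (3*17)/147) = 60/187 - (-64/5 + 51*(1/147)) = 60/187 - (-64/5 + 17/49) = 60/187 - 1*(-3051/245) = 60/187 + 3051/245 = 585237/45815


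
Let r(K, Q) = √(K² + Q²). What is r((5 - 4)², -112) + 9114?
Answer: 9114 + √12545 ≈ 9226.0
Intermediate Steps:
r((5 - 4)², -112) + 9114 = √(((5 - 4)²)² + (-112)²) + 9114 = √((1²)² + 12544) + 9114 = √(1² + 12544) + 9114 = √(1 + 12544) + 9114 = √12545 + 9114 = 9114 + √12545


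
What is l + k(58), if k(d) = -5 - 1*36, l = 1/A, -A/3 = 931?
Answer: -114514/2793 ≈ -41.000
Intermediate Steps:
A = -2793 (A = -3*931 = -2793)
l = -1/2793 (l = 1/(-2793) = -1/2793 ≈ -0.00035804)
k(d) = -41 (k(d) = -5 - 36 = -41)
l + k(58) = -1/2793 - 41 = -114514/2793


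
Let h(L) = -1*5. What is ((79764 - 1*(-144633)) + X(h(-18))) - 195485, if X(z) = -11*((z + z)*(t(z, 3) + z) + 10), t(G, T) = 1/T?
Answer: 84866/3 ≈ 28289.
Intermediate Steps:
h(L) = -5
X(z) = -110 - 22*z*(⅓ + z) (X(z) = -11*((z + z)*(1/3 + z) + 10) = -11*((2*z)*(⅓ + z) + 10) = -11*(2*z*(⅓ + z) + 10) = -11*(10 + 2*z*(⅓ + z)) = -110 - 22*z*(⅓ + z))
((79764 - 1*(-144633)) + X(h(-18))) - 195485 = ((79764 - 1*(-144633)) + (-110 - 22*(-5)² - 22/3*(-5))) - 195485 = ((79764 + 144633) + (-110 - 22*25 + 110/3)) - 195485 = (224397 + (-110 - 550 + 110/3)) - 195485 = (224397 - 1870/3) - 195485 = 671321/3 - 195485 = 84866/3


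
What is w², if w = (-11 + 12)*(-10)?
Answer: 100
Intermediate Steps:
w = -10 (w = 1*(-10) = -10)
w² = (-10)² = 100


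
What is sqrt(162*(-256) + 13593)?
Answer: I*sqrt(27879) ≈ 166.97*I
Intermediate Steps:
sqrt(162*(-256) + 13593) = sqrt(-41472 + 13593) = sqrt(-27879) = I*sqrt(27879)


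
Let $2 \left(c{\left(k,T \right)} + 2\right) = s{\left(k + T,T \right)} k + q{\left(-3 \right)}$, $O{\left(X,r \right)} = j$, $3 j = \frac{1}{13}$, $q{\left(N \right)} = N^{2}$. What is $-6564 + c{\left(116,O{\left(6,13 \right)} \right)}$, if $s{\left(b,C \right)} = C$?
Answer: $- \frac{511681}{78} \approx -6560.0$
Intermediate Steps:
$j = \frac{1}{39}$ ($j = \frac{1}{3 \cdot 13} = \frac{1}{3} \cdot \frac{1}{13} = \frac{1}{39} \approx 0.025641$)
$O{\left(X,r \right)} = \frac{1}{39}$
$c{\left(k,T \right)} = \frac{5}{2} + \frac{T k}{2}$ ($c{\left(k,T \right)} = -2 + \frac{T k + \left(-3\right)^{2}}{2} = -2 + \frac{T k + 9}{2} = -2 + \frac{9 + T k}{2} = -2 + \left(\frac{9}{2} + \frac{T k}{2}\right) = \frac{5}{2} + \frac{T k}{2}$)
$-6564 + c{\left(116,O{\left(6,13 \right)} \right)} = -6564 + \left(\frac{5}{2} + \frac{1}{2} \cdot \frac{1}{39} \cdot 116\right) = -6564 + \left(\frac{5}{2} + \frac{58}{39}\right) = -6564 + \frac{311}{78} = - \frac{511681}{78}$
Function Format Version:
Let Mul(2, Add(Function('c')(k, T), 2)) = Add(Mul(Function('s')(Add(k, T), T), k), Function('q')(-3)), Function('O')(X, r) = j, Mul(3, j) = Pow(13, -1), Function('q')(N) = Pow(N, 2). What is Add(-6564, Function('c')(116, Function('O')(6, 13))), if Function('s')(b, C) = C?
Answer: Rational(-511681, 78) ≈ -6560.0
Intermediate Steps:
j = Rational(1, 39) (j = Mul(Rational(1, 3), Pow(13, -1)) = Mul(Rational(1, 3), Rational(1, 13)) = Rational(1, 39) ≈ 0.025641)
Function('O')(X, r) = Rational(1, 39)
Function('c')(k, T) = Add(Rational(5, 2), Mul(Rational(1, 2), T, k)) (Function('c')(k, T) = Add(-2, Mul(Rational(1, 2), Add(Mul(T, k), Pow(-3, 2)))) = Add(-2, Mul(Rational(1, 2), Add(Mul(T, k), 9))) = Add(-2, Mul(Rational(1, 2), Add(9, Mul(T, k)))) = Add(-2, Add(Rational(9, 2), Mul(Rational(1, 2), T, k))) = Add(Rational(5, 2), Mul(Rational(1, 2), T, k)))
Add(-6564, Function('c')(116, Function('O')(6, 13))) = Add(-6564, Add(Rational(5, 2), Mul(Rational(1, 2), Rational(1, 39), 116))) = Add(-6564, Add(Rational(5, 2), Rational(58, 39))) = Add(-6564, Rational(311, 78)) = Rational(-511681, 78)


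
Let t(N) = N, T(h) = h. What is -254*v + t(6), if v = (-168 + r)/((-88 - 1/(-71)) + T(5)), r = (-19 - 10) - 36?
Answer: -2083285/2946 ≈ -707.16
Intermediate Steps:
r = -65 (r = -29 - 36 = -65)
v = 16543/5892 (v = (-168 - 65)/((-88 - 1/(-71)) + 5) = -233/((-88 - 1*(-1/71)) + 5) = -233/((-88 + 1/71) + 5) = -233/(-6247/71 + 5) = -233/(-5892/71) = -233*(-71/5892) = 16543/5892 ≈ 2.8077)
-254*v + t(6) = -254*16543/5892 + 6 = -2100961/2946 + 6 = -2083285/2946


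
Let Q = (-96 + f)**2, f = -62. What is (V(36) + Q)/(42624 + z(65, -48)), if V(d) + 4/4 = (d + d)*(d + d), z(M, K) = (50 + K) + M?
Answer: 30147/42691 ≈ 0.70617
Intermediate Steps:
z(M, K) = 50 + K + M
Q = 24964 (Q = (-96 - 62)**2 = (-158)**2 = 24964)
V(d) = -1 + 4*d**2 (V(d) = -1 + (d + d)*(d + d) = -1 + (2*d)*(2*d) = -1 + 4*d**2)
(V(36) + Q)/(42624 + z(65, -48)) = ((-1 + 4*36**2) + 24964)/(42624 + (50 - 48 + 65)) = ((-1 + 4*1296) + 24964)/(42624 + 67) = ((-1 + 5184) + 24964)/42691 = (5183 + 24964)*(1/42691) = 30147*(1/42691) = 30147/42691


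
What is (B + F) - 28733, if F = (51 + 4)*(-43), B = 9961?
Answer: -21137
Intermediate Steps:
F = -2365 (F = 55*(-43) = -2365)
(B + F) - 28733 = (9961 - 2365) - 28733 = 7596 - 28733 = -21137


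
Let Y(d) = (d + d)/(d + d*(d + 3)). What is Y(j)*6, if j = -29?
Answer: -12/25 ≈ -0.48000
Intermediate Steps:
Y(d) = 2*d/(d + d*(3 + d)) (Y(d) = (2*d)/(d + d*(3 + d)) = 2*d/(d + d*(3 + d)))
Y(j)*6 = (2/(4 - 29))*6 = (2/(-25))*6 = (2*(-1/25))*6 = -2/25*6 = -12/25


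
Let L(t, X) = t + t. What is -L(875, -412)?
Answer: -1750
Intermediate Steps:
L(t, X) = 2*t
-L(875, -412) = -2*875 = -1*1750 = -1750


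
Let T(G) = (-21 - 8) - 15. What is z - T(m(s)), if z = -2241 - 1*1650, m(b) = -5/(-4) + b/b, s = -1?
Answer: -3847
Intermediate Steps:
m(b) = 9/4 (m(b) = -5*(-¼) + 1 = 5/4 + 1 = 9/4)
z = -3891 (z = -2241 - 1650 = -3891)
T(G) = -44 (T(G) = -29 - 15 = -44)
z - T(m(s)) = -3891 - 1*(-44) = -3891 + 44 = -3847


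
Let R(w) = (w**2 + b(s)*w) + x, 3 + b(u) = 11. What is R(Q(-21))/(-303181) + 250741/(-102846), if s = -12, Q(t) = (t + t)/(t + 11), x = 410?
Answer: -1901683595251/779523828150 ≈ -2.4395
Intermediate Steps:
Q(t) = 2*t/(11 + t) (Q(t) = (2*t)/(11 + t) = 2*t/(11 + t))
b(u) = 8 (b(u) = -3 + 11 = 8)
R(w) = 410 + w**2 + 8*w (R(w) = (w**2 + 8*w) + 410 = 410 + w**2 + 8*w)
R(Q(-21))/(-303181) + 250741/(-102846) = (410 + (2*(-21)/(11 - 21))**2 + 8*(2*(-21)/(11 - 21)))/(-303181) + 250741/(-102846) = (410 + (2*(-21)/(-10))**2 + 8*(2*(-21)/(-10)))*(-1/303181) + 250741*(-1/102846) = (410 + (2*(-21)*(-1/10))**2 + 8*(2*(-21)*(-1/10)))*(-1/303181) - 250741/102846 = (410 + (21/5)**2 + 8*(21/5))*(-1/303181) - 250741/102846 = (410 + 441/25 + 168/5)*(-1/303181) - 250741/102846 = (11531/25)*(-1/303181) - 250741/102846 = -11531/7579525 - 250741/102846 = -1901683595251/779523828150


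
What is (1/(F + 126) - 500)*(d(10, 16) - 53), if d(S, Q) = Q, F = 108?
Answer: 4328963/234 ≈ 18500.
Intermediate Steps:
(1/(F + 126) - 500)*(d(10, 16) - 53) = (1/(108 + 126) - 500)*(16 - 53) = (1/234 - 500)*(-37) = -116999/234*(-37) = 4328963/234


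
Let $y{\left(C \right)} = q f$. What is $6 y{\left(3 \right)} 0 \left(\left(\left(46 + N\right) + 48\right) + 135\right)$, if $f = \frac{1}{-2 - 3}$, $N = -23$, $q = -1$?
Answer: $0$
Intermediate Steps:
$f = - \frac{1}{5}$ ($f = \frac{1}{-5} = - \frac{1}{5} \approx -0.2$)
$y{\left(C \right)} = \frac{1}{5}$ ($y{\left(C \right)} = \left(-1\right) \left(- \frac{1}{5}\right) = \frac{1}{5}$)
$6 y{\left(3 \right)} 0 \left(\left(\left(46 + N\right) + 48\right) + 135\right) = 6 \cdot \frac{1}{5} \cdot 0 \left(\left(\left(46 - 23\right) + 48\right) + 135\right) = \frac{6}{5} \cdot 0 \left(\left(23 + 48\right) + 135\right) = 0 \left(71 + 135\right) = 0 \cdot 206 = 0$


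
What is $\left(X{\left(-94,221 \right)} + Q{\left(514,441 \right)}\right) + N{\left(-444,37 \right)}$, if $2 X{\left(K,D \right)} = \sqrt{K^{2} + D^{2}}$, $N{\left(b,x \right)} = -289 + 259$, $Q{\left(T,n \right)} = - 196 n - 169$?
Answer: $-86635 + \frac{\sqrt{57677}}{2} \approx -86515.0$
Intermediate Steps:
$Q{\left(T,n \right)} = -169 - 196 n$
$N{\left(b,x \right)} = -30$
$X{\left(K,D \right)} = \frac{\sqrt{D^{2} + K^{2}}}{2}$ ($X{\left(K,D \right)} = \frac{\sqrt{K^{2} + D^{2}}}{2} = \frac{\sqrt{D^{2} + K^{2}}}{2}$)
$\left(X{\left(-94,221 \right)} + Q{\left(514,441 \right)}\right) + N{\left(-444,37 \right)} = \left(\frac{\sqrt{221^{2} + \left(-94\right)^{2}}}{2} - 86605\right) - 30 = \left(\frac{\sqrt{48841 + 8836}}{2} - 86605\right) - 30 = \left(\frac{\sqrt{57677}}{2} - 86605\right) - 30 = \left(-86605 + \frac{\sqrt{57677}}{2}\right) - 30 = -86635 + \frac{\sqrt{57677}}{2}$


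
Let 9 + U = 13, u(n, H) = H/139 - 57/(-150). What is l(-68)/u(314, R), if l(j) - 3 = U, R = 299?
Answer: 6950/2513 ≈ 2.7656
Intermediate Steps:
u(n, H) = 19/50 + H/139 (u(n, H) = H*(1/139) - 57*(-1/150) = H/139 + 19/50 = 19/50 + H/139)
U = 4 (U = -9 + 13 = 4)
l(j) = 7 (l(j) = 3 + 4 = 7)
l(-68)/u(314, R) = 7/(19/50 + (1/139)*299) = 7/(19/50 + 299/139) = 7/(17591/6950) = 7*(6950/17591) = 6950/2513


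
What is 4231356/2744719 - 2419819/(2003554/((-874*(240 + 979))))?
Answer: 3538070105152831895/2749596365663 ≈ 1.2868e+6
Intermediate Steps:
4231356/2744719 - 2419819/(2003554/((-874*(240 + 979)))) = 4231356*(1/2744719) - 2419819/(2003554/((-874*1219))) = 4231356/2744719 - 2419819/(2003554/(-1065406)) = 4231356/2744719 - 2419819/(2003554*(-1/1065406)) = 4231356/2744719 - 2419819/(-1001777/532703) = 4231356/2744719 - 2419819*(-532703/1001777) = 4231356/2744719 + 1289044840757/1001777 = 3538070105152831895/2749596365663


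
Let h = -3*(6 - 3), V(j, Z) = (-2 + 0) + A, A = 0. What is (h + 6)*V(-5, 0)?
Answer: 6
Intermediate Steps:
V(j, Z) = -2 (V(j, Z) = (-2 + 0) + 0 = -2 + 0 = -2)
h = -9 (h = -3*3 = -9)
(h + 6)*V(-5, 0) = (-9 + 6)*(-2) = -3*(-2) = 6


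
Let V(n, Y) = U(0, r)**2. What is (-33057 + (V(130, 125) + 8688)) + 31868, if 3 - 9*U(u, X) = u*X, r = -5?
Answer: 67492/9 ≈ 7499.1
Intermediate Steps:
U(u, X) = 1/3 - X*u/9 (U(u, X) = 1/3 - u*X/9 = 1/3 - X*u/9)
V(n, Y) = 1/9 (V(n, Y) = (1/3 - 1/9*(-5)*0)**2 = (1/3 + 0)**2 = (1/3)**2 = 1/9)
(-33057 + (V(130, 125) + 8688)) + 31868 = (-33057 + (1/9 + 8688)) + 31868 = (-33057 + 78193/9) + 31868 = -219320/9 + 31868 = 67492/9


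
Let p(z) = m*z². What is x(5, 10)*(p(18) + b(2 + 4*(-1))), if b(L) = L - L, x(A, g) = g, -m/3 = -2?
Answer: 19440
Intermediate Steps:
m = 6 (m = -3*(-2) = 6)
b(L) = 0
p(z) = 6*z²
x(5, 10)*(p(18) + b(2 + 4*(-1))) = 10*(6*18² + 0) = 10*(6*324 + 0) = 10*(1944 + 0) = 10*1944 = 19440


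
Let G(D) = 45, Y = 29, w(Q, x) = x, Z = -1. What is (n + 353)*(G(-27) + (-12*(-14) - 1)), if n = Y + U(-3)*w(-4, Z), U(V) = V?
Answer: 81620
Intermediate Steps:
n = 32 (n = 29 - 3*(-1) = 29 + 3 = 32)
(n + 353)*(G(-27) + (-12*(-14) - 1)) = (32 + 353)*(45 + (-12*(-14) - 1)) = 385*(45 + (168 - 1)) = 385*(45 + 167) = 385*212 = 81620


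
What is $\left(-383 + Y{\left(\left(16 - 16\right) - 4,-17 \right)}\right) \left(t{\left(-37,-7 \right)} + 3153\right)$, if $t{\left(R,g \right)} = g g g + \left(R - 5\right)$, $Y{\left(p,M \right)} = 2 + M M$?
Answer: $-254656$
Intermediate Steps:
$Y{\left(p,M \right)} = 2 + M^{2}$
$t{\left(R,g \right)} = -5 + R + g^{3}$ ($t{\left(R,g \right)} = g^{2} g + \left(-5 + R\right) = g^{3} + \left(-5 + R\right) = -5 + R + g^{3}$)
$\left(-383 + Y{\left(\left(16 - 16\right) - 4,-17 \right)}\right) \left(t{\left(-37,-7 \right)} + 3153\right) = \left(-383 + \left(2 + \left(-17\right)^{2}\right)\right) \left(\left(-5 - 37 + \left(-7\right)^{3}\right) + 3153\right) = \left(-383 + \left(2 + 289\right)\right) \left(\left(-5 - 37 - 343\right) + 3153\right) = \left(-383 + 291\right) \left(-385 + 3153\right) = \left(-92\right) 2768 = -254656$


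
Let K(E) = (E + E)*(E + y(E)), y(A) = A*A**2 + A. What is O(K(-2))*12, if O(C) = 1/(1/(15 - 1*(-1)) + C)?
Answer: 192/769 ≈ 0.24967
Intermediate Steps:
y(A) = A + A**3 (y(A) = A**3 + A = A + A**3)
K(E) = 2*E*(E**3 + 2*E) (K(E) = (E + E)*(E + (E + E**3)) = (2*E)*(E**3 + 2*E) = 2*E*(E**3 + 2*E))
O(C) = 1/(1/16 + C) (O(C) = 1/(1/(15 + 1) + C) = 1/(1/16 + C))
O(K(-2))*12 = (16/(1 + 16*(2*(-2)**2*(2 + (-2)**2))))*12 = (16/(1 + 16*(2*4*(2 + 4))))*12 = (16/(1 + 16*(2*4*6)))*12 = (16/(1 + 16*48))*12 = (16/(1 + 768))*12 = (16/769)*12 = 192/769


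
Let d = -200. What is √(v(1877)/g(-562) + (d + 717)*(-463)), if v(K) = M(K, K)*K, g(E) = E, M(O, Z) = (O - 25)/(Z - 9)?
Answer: I*√16488605751520190/262454 ≈ 489.26*I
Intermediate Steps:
M(O, Z) = (-25 + O)/(-9 + Z)
v(K) = K*(-25 + K)/(-9 + K) (v(K) = ((-25 + K)/(-9 + K))*K = K*(-25 + K)/(-9 + K))
√(v(1877)/g(-562) + (d + 717)*(-463)) = √((1877*(-25 + 1877)/(-9 + 1877))/(-562) + (-200 + 717)*(-463)) = √((1877*1852/1868)*(-1/562) + 517*(-463)) = √((1877*(1/1868)*1852)*(-1/562) - 239371) = √((869051/467)*(-1/562) - 239371) = √(-869051/262454 - 239371) = √(-62824745485/262454) = I*√16488605751520190/262454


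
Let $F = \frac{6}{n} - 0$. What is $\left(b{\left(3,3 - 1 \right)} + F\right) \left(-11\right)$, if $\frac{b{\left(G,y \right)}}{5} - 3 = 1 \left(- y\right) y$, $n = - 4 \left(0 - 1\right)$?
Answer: $\frac{77}{2} \approx 38.5$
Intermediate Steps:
$n = 4$ ($n = \left(-4\right) \left(-1\right) = 4$)
$F = \frac{3}{2}$ ($F = \frac{6}{4} - 0 = 6 \cdot \frac{1}{4} + 0 = \frac{3}{2} + 0 = \frac{3}{2} \approx 1.5$)
$b{\left(G,y \right)} = 15 - 5 y^{2}$ ($b{\left(G,y \right)} = 15 + 5 \cdot 1 \left(- y\right) y = 15 + 5 - y y = 15 + 5 \left(- y^{2}\right) = 15 - 5 y^{2}$)
$\left(b{\left(3,3 - 1 \right)} + F\right) \left(-11\right) = \left(\left(15 - 5 \left(3 - 1\right)^{2}\right) + \frac{3}{2}\right) \left(-11\right) = \left(\left(15 - 5 \cdot 2^{2}\right) + \frac{3}{2}\right) \left(-11\right) = \left(\left(15 - 20\right) + \frac{3}{2}\right) \left(-11\right) = \left(-5 + \frac{3}{2}\right) \left(-11\right) = \left(- \frac{7}{2}\right) \left(-11\right) = \frac{77}{2}$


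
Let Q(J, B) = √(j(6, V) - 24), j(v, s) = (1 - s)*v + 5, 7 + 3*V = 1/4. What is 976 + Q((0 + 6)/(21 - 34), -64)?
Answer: 976 + √2/2 ≈ 976.71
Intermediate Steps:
V = -9/4 (V = -7/3 + (⅓)/4 = -7/3 + (⅓)*(¼) = -7/3 + 1/12 = -9/4 ≈ -2.2500)
j(v, s) = 5 + v*(1 - s) (j(v, s) = v*(1 - s) + 5 = 5 + v*(1 - s))
Q(J, B) = √2/2 (Q(J, B) = √((5 + 6 - 1*(-9/4)*6) - 24) = √((5 + 6 + 27/2) - 24) = √(49/2 - 24) = √(½) = √2/2)
976 + Q((0 + 6)/(21 - 34), -64) = 976 + √2/2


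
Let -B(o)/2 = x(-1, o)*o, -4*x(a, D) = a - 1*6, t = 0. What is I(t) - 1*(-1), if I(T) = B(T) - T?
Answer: 1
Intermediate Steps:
x(a, D) = 3/2 - a/4 (x(a, D) = -(a - 1*6)/4 = -(a - 6)/4 = -(-6 + a)/4 = 3/2 - a/4)
B(o) = -7*o/2 (B(o) = -2*(3/2 - ¼*(-1))*o = -2*(3/2 + ¼)*o = -7*o/2)
I(T) = -9*T/2 (I(T) = -7*T/2 - T = -9*T/2)
I(t) - 1*(-1) = -9/2*0 - 1*(-1) = 0 + 1 = 1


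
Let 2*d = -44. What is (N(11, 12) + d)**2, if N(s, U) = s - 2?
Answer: 169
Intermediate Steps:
N(s, U) = -2 + s
d = -22 (d = (1/2)*(-44) = -22)
(N(11, 12) + d)**2 = ((-2 + 11) - 22)**2 = (9 - 22)**2 = (-13)**2 = 169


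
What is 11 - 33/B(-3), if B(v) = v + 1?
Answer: 55/2 ≈ 27.500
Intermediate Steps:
B(v) = 1 + v
11 - 33/B(-3) = 11 - 33/(1 - 3) = 11 - 33/(-2) = 11 - 33*(-1)/2 = 11 - 11*(-3/2) = 11 + 33/2 = 55/2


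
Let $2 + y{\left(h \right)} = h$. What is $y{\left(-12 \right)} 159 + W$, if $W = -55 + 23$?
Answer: $-2258$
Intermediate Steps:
$y{\left(h \right)} = -2 + h$
$W = -32$
$y{\left(-12 \right)} 159 + W = \left(-2 - 12\right) 159 - 32 = \left(-14\right) 159 - 32 = -2226 - 32 = -2258$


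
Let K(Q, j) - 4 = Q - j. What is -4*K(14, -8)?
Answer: -104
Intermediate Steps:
K(Q, j) = 4 + Q - j (K(Q, j) = 4 + (Q - j) = 4 + Q - j)
-4*K(14, -8) = -4*(4 + 14 - 1*(-8)) = -4*(4 + 14 + 8) = -4*26 = -104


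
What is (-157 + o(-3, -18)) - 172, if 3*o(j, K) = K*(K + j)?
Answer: -203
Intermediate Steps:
o(j, K) = K*(K + j)/3 (o(j, K) = (K*(K + j))/3 = K*(K + j)/3)
(-157 + o(-3, -18)) - 172 = (-157 + (⅓)*(-18)*(-18 - 3)) - 172 = (-157 + (⅓)*(-18)*(-21)) - 172 = (-157 + 126) - 172 = -31 - 172 = -203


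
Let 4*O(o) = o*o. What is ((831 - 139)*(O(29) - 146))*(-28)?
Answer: -1244908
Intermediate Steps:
O(o) = o²/4 (O(o) = (o*o)/4 = o²/4)
((831 - 139)*(O(29) - 146))*(-28) = ((831 - 139)*((¼)*29² - 146))*(-28) = (692*((¼)*841 - 146))*(-28) = (692*(841/4 - 146))*(-28) = (692*(257/4))*(-28) = 44461*(-28) = -1244908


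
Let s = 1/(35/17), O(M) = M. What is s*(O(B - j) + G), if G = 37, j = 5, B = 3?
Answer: 17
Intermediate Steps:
s = 17/35 (s = 1/(35*(1/17)) = 1/(35/17) = 17/35 ≈ 0.48571)
s*(O(B - j) + G) = 17*((3 - 1*5) + 37)/35 = 17*((3 - 5) + 37)/35 = 17*(-2 + 37)/35 = (17/35)*35 = 17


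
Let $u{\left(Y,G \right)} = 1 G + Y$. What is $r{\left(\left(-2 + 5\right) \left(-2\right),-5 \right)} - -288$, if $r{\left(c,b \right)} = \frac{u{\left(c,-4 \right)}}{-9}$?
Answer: $\frac{2602}{9} \approx 289.11$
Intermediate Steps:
$u{\left(Y,G \right)} = G + Y$
$r{\left(c,b \right)} = \frac{4}{9} - \frac{c}{9}$ ($r{\left(c,b \right)} = \frac{-4 + c}{-9} = \left(-4 + c\right) \left(- \frac{1}{9}\right) = \frac{4}{9} - \frac{c}{9}$)
$r{\left(\left(-2 + 5\right) \left(-2\right),-5 \right)} - -288 = \left(\frac{4}{9} - \frac{\left(-2 + 5\right) \left(-2\right)}{9}\right) - -288 = \left(\frac{4}{9} - \frac{3 \left(-2\right)}{9}\right) + 288 = \left(\frac{4}{9} - - \frac{2}{3}\right) + 288 = \left(\frac{4}{9} + \frac{2}{3}\right) + 288 = \frac{10}{9} + 288 = \frac{2602}{9}$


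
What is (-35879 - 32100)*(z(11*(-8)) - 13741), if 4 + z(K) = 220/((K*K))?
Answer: 164449018585/176 ≈ 9.3437e+8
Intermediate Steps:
z(K) = -4 + 220/K² (z(K) = -4 + 220/((K*K)) = -4 + 220/(K²) = -4 + 220/K²)
(-35879 - 32100)*(z(11*(-8)) - 13741) = (-35879 - 32100)*((-4 + 220/(11*(-8))²) - 13741) = -67979*((-4 + 220/(-88)²) - 13741) = -67979*((-4 + 220*(1/7744)) - 13741) = -67979*((-4 + 5/176) - 13741) = -67979*(-699/176 - 13741) = -67979*(-2419115/176) = 164449018585/176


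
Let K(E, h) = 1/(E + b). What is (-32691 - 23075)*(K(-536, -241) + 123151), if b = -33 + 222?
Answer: -2383070561336/347 ≈ -6.8676e+9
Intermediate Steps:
b = 189
K(E, h) = 1/(189 + E) (K(E, h) = 1/(E + 189) = 1/(189 + E))
(-32691 - 23075)*(K(-536, -241) + 123151) = (-32691 - 23075)*(1/(189 - 536) + 123151) = -55766*(1/(-347) + 123151) = -55766*(-1/347 + 123151) = -55766*42733396/347 = -2383070561336/347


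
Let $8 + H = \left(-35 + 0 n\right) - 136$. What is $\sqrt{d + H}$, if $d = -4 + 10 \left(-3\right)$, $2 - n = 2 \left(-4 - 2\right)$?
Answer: $i \sqrt{213} \approx 14.595 i$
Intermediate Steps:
$n = 14$ ($n = 2 - 2 \left(-4 - 2\right) = 2 - 2 \left(-6\right) = 2 - -12 = 2 + 12 = 14$)
$H = -179$ ($H = -8 + \left(\left(-35 + 0 \cdot 14\right) - 136\right) = -8 + \left(\left(-35 + 0\right) - 136\right) = -8 - 171 = -179$)
$d = -34$ ($d = -4 - 30 = -34$)
$\sqrt{d + H} = \sqrt{-34 - 179} = \sqrt{-213} = i \sqrt{213}$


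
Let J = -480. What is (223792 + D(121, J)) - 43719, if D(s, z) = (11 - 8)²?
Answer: 180082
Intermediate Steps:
D(s, z) = 9 (D(s, z) = 3² = 9)
(223792 + D(121, J)) - 43719 = (223792 + 9) - 43719 = 223801 - 43719 = 180082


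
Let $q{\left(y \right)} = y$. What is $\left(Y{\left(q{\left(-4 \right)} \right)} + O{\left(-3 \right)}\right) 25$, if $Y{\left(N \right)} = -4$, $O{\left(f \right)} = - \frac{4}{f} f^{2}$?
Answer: $200$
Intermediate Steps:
$O{\left(f \right)} = - 4 f$
$\left(Y{\left(q{\left(-4 \right)} \right)} + O{\left(-3 \right)}\right) 25 = \left(-4 - -12\right) 25 = \left(-4 + 12\right) 25 = 8 \cdot 25 = 200$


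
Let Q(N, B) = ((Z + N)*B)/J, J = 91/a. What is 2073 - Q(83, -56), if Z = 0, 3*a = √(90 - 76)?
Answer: 2073 + 664*√14/39 ≈ 2136.7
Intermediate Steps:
a = √14/3 (a = √(90 - 76)/3 = √14/3 ≈ 1.2472)
J = 39*√14/2 (J = 91/((√14/3)) = 91*(3*√14/14) = 39*√14/2 ≈ 72.962)
Q(N, B) = B*N*√14/273 (Q(N, B) = ((0 + N)*B)/((39*√14/2)) = (N*B)*(√14/273) = (B*N)*(√14/273) = B*N*√14/273)
2073 - Q(83, -56) = 2073 - (-56)*83*√14/273 = 2073 - (-664)*√14/39 = 2073 + 664*√14/39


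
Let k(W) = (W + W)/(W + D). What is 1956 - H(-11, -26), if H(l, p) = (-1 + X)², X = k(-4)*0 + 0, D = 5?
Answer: 1955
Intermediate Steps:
k(W) = 2*W/(5 + W) (k(W) = (W + W)/(W + 5) = (2*W)/(5 + W) = 2*W/(5 + W))
X = 0 (X = (2*(-4)/(5 - 4))*0 + 0 = (2*(-4)/1)*0 + 0 = (2*(-4)*1)*0 + 0 = -8*0 + 0 = 0 + 0 = 0)
H(l, p) = 1 (H(l, p) = (-1 + 0)² = (-1)² = 1)
1956 - H(-11, -26) = 1956 - 1*1 = 1956 - 1 = 1955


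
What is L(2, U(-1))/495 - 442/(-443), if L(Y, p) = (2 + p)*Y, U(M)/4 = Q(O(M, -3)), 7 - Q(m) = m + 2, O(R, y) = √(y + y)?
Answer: 21662/19935 - 8*I*√6/495 ≈ 1.0866 - 0.039588*I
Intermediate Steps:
O(R, y) = √2*√y (O(R, y) = √(2*y) = √2*√y)
Q(m) = 5 - m (Q(m) = 7 - (m + 2) = 7 - (2 + m) = 7 + (-2 - m) = 5 - m)
U(M) = 20 - 4*I*√6 (U(M) = 4*(5 - √2*√(-3)) = 4*(5 - √2*I*√3) = 4*(5 - I*√6) = 20 - 4*I*√6)
L(Y, p) = Y*(2 + p)
L(2, U(-1))/495 - 442/(-443) = (2*(2 + (20 - 4*I*√6)))/495 - 442/(-443) = (2*(22 - 4*I*√6))*(1/495) - 442*(-1/443) = (44 - 8*I*√6)*(1/495) + 442/443 = (4/45 - 8*I*√6/495) + 442/443 = 21662/19935 - 8*I*√6/495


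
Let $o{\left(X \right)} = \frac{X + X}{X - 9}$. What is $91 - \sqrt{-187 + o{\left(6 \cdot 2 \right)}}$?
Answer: $91 - i \sqrt{179} \approx 91.0 - 13.379 i$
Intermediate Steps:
$o{\left(X \right)} = \frac{2 X}{-9 + X}$
$91 - \sqrt{-187 + o{\left(6 \cdot 2 \right)}} = 91 - \sqrt{-187 + \frac{2 \cdot 6 \cdot 2}{-9 + 6 \cdot 2}} = 91 - \sqrt{-187 + 2 \cdot 12 \frac{1}{-9 + 12}} = 91 - \sqrt{-187 + 2 \cdot 12 \cdot \frac{1}{3}} = 91 - \sqrt{-187 + 8} = 91 - \sqrt{-179} = 91 - i \sqrt{179}$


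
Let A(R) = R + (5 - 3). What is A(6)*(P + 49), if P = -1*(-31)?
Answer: 640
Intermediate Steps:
A(R) = 2 + R (A(R) = R + 2 = 2 + R)
P = 31
A(6)*(P + 49) = (2 + 6)*(31 + 49) = 8*80 = 640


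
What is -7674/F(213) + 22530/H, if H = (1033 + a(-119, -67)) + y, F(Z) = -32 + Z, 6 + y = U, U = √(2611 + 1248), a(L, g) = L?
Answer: -761986/43621 - 1502*√3859/54707 ≈ -19.174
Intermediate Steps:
U = √3859 ≈ 62.121
y = -6 + √3859 ≈ 56.121
H = 908 + √3859 (H = (1033 - 119) + (-6 + √3859) = 914 + (-6 + √3859) = 908 + √3859 ≈ 970.12)
-7674/F(213) + 22530/H = -7674/(-32 + 213) + 22530/(908 + √3859) = -7674/181 + 22530/(908 + √3859)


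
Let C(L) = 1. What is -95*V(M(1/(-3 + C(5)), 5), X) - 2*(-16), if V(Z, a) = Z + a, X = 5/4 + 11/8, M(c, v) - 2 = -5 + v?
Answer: -3259/8 ≈ -407.38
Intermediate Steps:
M(c, v) = -3 + v (M(c, v) = 2 + (-5 + v) = -3 + v)
X = 21/8 (X = 5*(1/4) + 11*(1/8) = 5/4 + 11/8 = 21/8 ≈ 2.6250)
-95*V(M(1/(-3 + C(5)), 5), X) - 2*(-16) = -95*((-3 + 5) + 21/8) - 2*(-16) = -95*(2 + 21/8) + 32 = -95*37/8 + 32 = -3515/8 + 32 = -3259/8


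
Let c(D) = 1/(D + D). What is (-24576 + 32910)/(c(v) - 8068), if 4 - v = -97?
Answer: -561156/543245 ≈ -1.0330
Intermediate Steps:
v = 101 (v = 4 - 1*(-97) = 4 + 97 = 101)
c(D) = 1/(2*D)
(-24576 + 32910)/(c(v) - 8068) = (-24576 + 32910)/((½)/101 - 8068) = 8334/((½)*(1/101) - 8068) = 8334/(1/202 - 8068) = 8334/(-1629735/202) = 8334*(-202/1629735) = -561156/543245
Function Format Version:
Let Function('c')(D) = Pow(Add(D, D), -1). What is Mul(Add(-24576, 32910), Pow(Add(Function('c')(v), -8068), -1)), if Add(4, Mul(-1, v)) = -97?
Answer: Rational(-561156, 543245) ≈ -1.0330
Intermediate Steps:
v = 101 (v = Add(4, Mul(-1, -97)) = Add(4, 97) = 101)
Function('c')(D) = Mul(Rational(1, 2), Pow(D, -1)) (Function('c')(D) = Pow(Mul(2, D), -1) = Mul(Rational(1, 2), Pow(D, -1)))
Mul(Add(-24576, 32910), Pow(Add(Function('c')(v), -8068), -1)) = Mul(Add(-24576, 32910), Pow(Add(Mul(Rational(1, 2), Pow(101, -1)), -8068), -1)) = Mul(8334, Pow(Add(Mul(Rational(1, 2), Rational(1, 101)), -8068), -1)) = Mul(8334, Pow(Add(Rational(1, 202), -8068), -1)) = Mul(8334, Pow(Rational(-1629735, 202), -1)) = Mul(8334, Rational(-202, 1629735)) = Rational(-561156, 543245)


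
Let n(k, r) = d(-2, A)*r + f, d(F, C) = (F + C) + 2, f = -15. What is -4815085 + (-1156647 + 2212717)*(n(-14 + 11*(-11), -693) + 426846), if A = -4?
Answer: 453686025125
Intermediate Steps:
d(F, C) = 2 + C + F (d(F, C) = (C + F) + 2 = 2 + C + F)
n(k, r) = -15 - 4*r (n(k, r) = (2 - 4 - 2)*r - 15 = -4*r - 15 = -15 - 4*r)
-4815085 + (-1156647 + 2212717)*(n(-14 + 11*(-11), -693) + 426846) = -4815085 + (-1156647 + 2212717)*((-15 - 4*(-693)) + 426846) = -4815085 + 1056070*((-15 + 2772) + 426846) = -4815085 + 1056070*(2757 + 426846) = -4815085 + 1056070*429603 = -4815085 + 453690840210 = 453686025125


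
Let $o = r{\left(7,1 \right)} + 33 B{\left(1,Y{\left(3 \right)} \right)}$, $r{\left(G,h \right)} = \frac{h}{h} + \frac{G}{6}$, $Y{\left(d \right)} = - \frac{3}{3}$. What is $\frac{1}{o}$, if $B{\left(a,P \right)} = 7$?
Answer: $\frac{6}{1399} \approx 0.0042888$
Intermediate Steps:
$Y{\left(d \right)} = -1$ ($Y{\left(d \right)} = \left(-3\right) \frac{1}{3} = -1$)
$r{\left(G,h \right)} = 1 + \frac{G}{6}$ ($r{\left(G,h \right)} = 1 + G \frac{1}{6} = 1 + \frac{G}{6}$)
$o = \frac{1399}{6}$ ($o = \left(1 + \frac{1}{6} \cdot 7\right) + 33 \cdot 7 = \left(1 + \frac{7}{6}\right) + 231 = \frac{13}{6} + 231 = \frac{1399}{6} \approx 233.17$)
$\frac{1}{o} = \frac{1}{\frac{1399}{6}} = \frac{6}{1399}$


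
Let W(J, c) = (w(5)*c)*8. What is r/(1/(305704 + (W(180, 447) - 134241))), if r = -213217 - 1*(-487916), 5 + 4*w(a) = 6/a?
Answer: 230837535971/5 ≈ 4.6167e+10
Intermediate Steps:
w(a) = -5/4 + 3/(2*a) (w(a) = -5/4 + (6/a)/4 = -5/4 + 3/(2*a))
W(J, c) = -38*c/5 (W(J, c) = (((¼)*(6 - 5*5)/5)*c)*8 = (((¼)*(⅕)*(6 - 25))*c)*8 = (((¼)*(⅕)*(-19))*c)*8 = -19*c/20*8 = -38*c/5)
r = 274699 (r = -213217 + 487916 = 274699)
r/(1/(305704 + (W(180, 447) - 134241))) = 274699/(1/(305704 + (-38/5*447 - 134241))) = 274699/(1/(305704 + (-16986/5 - 134241))) = 274699/(1/(305704 - 688191/5)) = 274699/(1/(840329/5)) = 274699/(5/840329) = 274699*(840329/5) = 230837535971/5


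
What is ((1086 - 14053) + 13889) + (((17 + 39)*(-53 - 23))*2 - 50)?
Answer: -7640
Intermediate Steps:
((1086 - 14053) + 13889) + (((17 + 39)*(-53 - 23))*2 - 50) = (-12967 + 13889) + ((56*(-76))*2 - 50) = 922 + (-4256*2 - 50) = 922 + (-8512 - 50) = 922 - 8562 = -7640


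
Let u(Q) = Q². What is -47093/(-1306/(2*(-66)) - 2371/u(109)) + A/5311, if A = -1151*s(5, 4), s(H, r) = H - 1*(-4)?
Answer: -196202226945471/40373196977 ≈ -4859.7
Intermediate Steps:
s(H, r) = 4 + H (s(H, r) = H + 4 = 4 + H)
A = -10359 (A = -1151*(4 + 5) = -1151*9 = -10359)
-47093/(-1306/(2*(-66)) - 2371/u(109)) + A/5311 = -47093/(-1306/(2*(-66)) - 2371/(109²)) - 10359/5311 = -47093/(-1306/(-132) - 2371/11881) - 10359*1/5311 = -47093/(-1306*(-1/132) - 2371*1/11881) - 10359/5311 = -47093/(653/66 - 2371/11881) - 10359/5311 = -47093/7601807/784146 - 10359/5311 = -47093*784146/7601807 - 10359/5311 = -36927787578/7601807 - 10359/5311 = -196202226945471/40373196977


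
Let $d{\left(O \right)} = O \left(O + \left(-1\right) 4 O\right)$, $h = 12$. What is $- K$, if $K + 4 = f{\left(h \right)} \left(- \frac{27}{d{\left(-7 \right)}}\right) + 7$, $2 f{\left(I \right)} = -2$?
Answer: $- \frac{138}{49} \approx -2.8163$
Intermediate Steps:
$f{\left(I \right)} = -1$ ($f{\left(I \right)} = \frac{1}{2} \left(-2\right) = -1$)
$d{\left(O \right)} = - 3 O^{2}$ ($d{\left(O \right)} = O \left(O - 4 O\right) = O \left(- 3 O\right) = - 3 O^{2}$)
$K = \frac{138}{49}$ ($K = -4 + \left(- \frac{-27}{\left(-3\right) \left(-7\right)^{2}} + 7\right) = -4 + \left(- \frac{-27}{\left(-3\right) 49} + 7\right) = -4 + \left(- \frac{-27}{-147} + 7\right) = -4 + \left(- \frac{\left(-27\right) \left(-1\right)}{147} + 7\right) = -4 + \left(\left(-1\right) \frac{9}{49} + 7\right) = -4 + \left(- \frac{9}{49} + 7\right) = -4 + \frac{334}{49} = \frac{138}{49} \approx 2.8163$)
$- K = \left(-1\right) \frac{138}{49} = - \frac{138}{49}$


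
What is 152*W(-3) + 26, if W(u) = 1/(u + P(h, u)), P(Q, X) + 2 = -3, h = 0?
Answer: 7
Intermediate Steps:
P(Q, X) = -5 (P(Q, X) = -2 - 3 = -5)
W(u) = 1/(-5 + u) (W(u) = 1/(u - 5) = 1/(-5 + u))
152*W(-3) + 26 = 152/(-5 - 3) + 26 = 152/(-8) + 26 = 152*(-⅛) + 26 = -19 + 26 = 7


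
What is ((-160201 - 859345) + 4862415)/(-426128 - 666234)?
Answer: -3842869/1092362 ≈ -3.5179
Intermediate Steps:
((-160201 - 859345) + 4862415)/(-426128 - 666234) = (-1019546 + 4862415)/(-1092362) = 3842869*(-1/1092362) = -3842869/1092362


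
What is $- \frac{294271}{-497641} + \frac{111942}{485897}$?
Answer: $\frac{198692324909}{241802268977} \approx 0.82171$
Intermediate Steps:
$- \frac{294271}{-497641} + \frac{111942}{485897} = \left(-294271\right) \left(- \frac{1}{497641}\right) + 111942 \cdot \frac{1}{485897} = \frac{294271}{497641} + \frac{111942}{485897} = \frac{198692324909}{241802268977}$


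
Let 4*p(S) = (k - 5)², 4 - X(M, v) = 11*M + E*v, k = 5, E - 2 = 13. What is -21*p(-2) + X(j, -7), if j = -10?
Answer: 219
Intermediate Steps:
E = 15 (E = 2 + 13 = 15)
X(M, v) = 4 - 15*v - 11*M (X(M, v) = 4 - (11*M + 15*v) = 4 + (-15*v - 11*M) = 4 - 15*v - 11*M)
p(S) = 0 (p(S) = (5 - 5)²/4 = (¼)*0² = (¼)*0 = 0)
-21*p(-2) + X(j, -7) = -21*0 + (4 - 15*(-7) - 11*(-10)) = 0 + (4 + 105 + 110) = 0 + 219 = 219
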